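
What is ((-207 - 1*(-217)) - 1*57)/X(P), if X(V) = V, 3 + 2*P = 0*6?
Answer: 94/3 ≈ 31.333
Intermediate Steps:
P = -3/2 (P = -3/2 + (0*6)/2 = -3/2 + (½)*0 = -3/2 + 0 = -3/2 ≈ -1.5000)
((-207 - 1*(-217)) - 1*57)/X(P) = ((-207 - 1*(-217)) - 1*57)/(-3/2) = ((-207 + 217) - 57)*(-⅔) = (10 - 57)*(-⅔) = -47*(-⅔) = 94/3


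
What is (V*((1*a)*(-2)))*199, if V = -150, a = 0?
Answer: 0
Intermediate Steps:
(V*((1*a)*(-2)))*199 = -150*1*0*(-2)*199 = -0*(-2)*199 = -150*0*199 = 0*199 = 0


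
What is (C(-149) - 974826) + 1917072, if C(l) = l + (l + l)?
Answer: 941799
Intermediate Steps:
C(l) = 3*l (C(l) = l + 2*l = 3*l)
(C(-149) - 974826) + 1917072 = (3*(-149) - 974826) + 1917072 = (-447 - 974826) + 1917072 = -975273 + 1917072 = 941799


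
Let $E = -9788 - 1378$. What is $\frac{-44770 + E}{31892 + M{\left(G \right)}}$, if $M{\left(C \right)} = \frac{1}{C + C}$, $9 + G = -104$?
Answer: $- \frac{12641536}{7207591} \approx -1.7539$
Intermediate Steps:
$G = -113$ ($G = -9 - 104 = -113$)
$M{\left(C \right)} = \frac{1}{2 C}$
$E = -11166$ ($E = -9788 - 1378 = -11166$)
$\frac{-44770 + E}{31892 + M{\left(G \right)}} = \frac{-44770 - 11166}{31892 + \frac{1}{2 \left(-113\right)}} = - \frac{55936}{31892 + \frac{1}{2} \left(- \frac{1}{113}\right)} = - \frac{55936}{31892 - \frac{1}{226}} = - \frac{55936}{\frac{7207591}{226}} = \left(-55936\right) \frac{226}{7207591} = - \frac{12641536}{7207591}$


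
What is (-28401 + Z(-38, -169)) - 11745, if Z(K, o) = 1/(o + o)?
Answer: -13569349/338 ≈ -40146.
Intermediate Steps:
Z(K, o) = 1/(2*o)
(-28401 + Z(-38, -169)) - 11745 = (-28401 + (½)/(-169)) - 11745 = (-28401 + (½)*(-1/169)) - 11745 = (-28401 - 1/338) - 11745 = -9599539/338 - 11745 = -13569349/338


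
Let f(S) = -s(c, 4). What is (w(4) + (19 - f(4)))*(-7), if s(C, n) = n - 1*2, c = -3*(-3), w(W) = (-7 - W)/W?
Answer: -511/4 ≈ -127.75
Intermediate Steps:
w(W) = (-7 - W)/W
c = 9
s(C, n) = -2 + n (s(C, n) = n - 2 = -2 + n)
f(S) = -2 (f(S) = -(-2 + 4) = -1*2 = -2)
(w(4) + (19 - f(4)))*(-7) = ((-7 - 1*4)/4 + (19 - 1*(-2)))*(-7) = ((-7 - 4)/4 + (19 + 2))*(-7) = ((¼)*(-11) + 21)*(-7) = (-11/4 + 21)*(-7) = (73/4)*(-7) = -511/4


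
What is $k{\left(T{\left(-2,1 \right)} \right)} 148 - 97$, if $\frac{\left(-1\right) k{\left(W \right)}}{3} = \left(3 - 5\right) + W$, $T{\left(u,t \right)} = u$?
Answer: $1679$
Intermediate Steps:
$k{\left(W \right)} = 6 - 3 W$ ($k{\left(W \right)} = - 3 \left(\left(3 - 5\right) + W\right) = - 3 \left(-2 + W\right) = 6 - 3 W$)
$k{\left(T{\left(-2,1 \right)} \right)} 148 - 97 = \left(6 - -6\right) 148 - 97 = \left(6 + 6\right) 148 - 97 = 12 \cdot 148 - 97 = 1776 - 97 = 1679$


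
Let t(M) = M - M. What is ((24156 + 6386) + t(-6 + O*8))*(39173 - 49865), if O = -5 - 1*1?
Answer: -326555064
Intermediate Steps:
O = -6 (O = -5 - 1 = -6)
t(M) = 0
((24156 + 6386) + t(-6 + O*8))*(39173 - 49865) = ((24156 + 6386) + 0)*(39173 - 49865) = (30542 + 0)*(-10692) = 30542*(-10692) = -326555064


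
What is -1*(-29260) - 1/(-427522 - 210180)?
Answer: 18659160521/637702 ≈ 29260.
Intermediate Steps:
-1*(-29260) - 1/(-427522 - 210180) = 29260 - 1/(-637702) = 29260 - 1*(-1/637702) = 29260 + 1/637702 = 18659160521/637702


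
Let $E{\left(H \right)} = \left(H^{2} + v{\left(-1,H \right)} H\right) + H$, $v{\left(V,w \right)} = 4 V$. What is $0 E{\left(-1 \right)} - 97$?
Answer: $-97$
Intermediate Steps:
$E{\left(H \right)} = H^{2} - 3 H$ ($E{\left(H \right)} = \left(H^{2} + 4 \left(-1\right) H\right) + H = \left(H^{2} - 4 H\right) + H = H^{2} - 3 H$)
$0 E{\left(-1 \right)} - 97 = 0 \left(- (-3 - 1)\right) - 97 = 0 \left(\left(-1\right) \left(-4\right)\right) - 97 = 0 \cdot 4 - 97 = 0 - 97 = -97$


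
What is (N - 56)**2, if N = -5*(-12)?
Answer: 16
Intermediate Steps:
N = 60
(N - 56)**2 = (60 - 56)**2 = 4**2 = 16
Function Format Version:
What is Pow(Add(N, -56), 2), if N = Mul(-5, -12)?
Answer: 16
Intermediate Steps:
N = 60
Pow(Add(N, -56), 2) = Pow(Add(60, -56), 2) = Pow(4, 2) = 16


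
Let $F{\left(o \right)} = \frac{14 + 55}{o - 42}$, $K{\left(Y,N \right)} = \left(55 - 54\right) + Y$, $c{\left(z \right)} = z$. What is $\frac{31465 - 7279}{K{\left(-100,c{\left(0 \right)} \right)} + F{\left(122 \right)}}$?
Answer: $- \frac{644960}{2617} \approx -246.45$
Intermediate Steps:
$K{\left(Y,N \right)} = 1 + Y$
$F{\left(o \right)} = \frac{69}{-42 + o}$
$\frac{31465 - 7279}{K{\left(-100,c{\left(0 \right)} \right)} + F{\left(122 \right)}} = \frac{31465 - 7279}{\left(1 - 100\right) + \frac{69}{-42 + 122}} = \frac{24186}{-99 + \frac{69}{80}} = \frac{24186}{- \frac{7851}{80}} = 24186 \left(- \frac{80}{7851}\right) = - \frac{644960}{2617}$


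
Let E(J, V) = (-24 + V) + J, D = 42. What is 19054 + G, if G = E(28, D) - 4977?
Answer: 14123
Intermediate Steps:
E(J, V) = -24 + J + V
G = -4931 (G = (-24 + 28 + 42) - 4977 = 46 - 4977 = -4931)
19054 + G = 19054 - 4931 = 14123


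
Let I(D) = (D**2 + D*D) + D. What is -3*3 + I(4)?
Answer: 27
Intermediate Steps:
I(D) = D + 2*D**2 (I(D) = (D**2 + D**2) + D = 2*D**2 + D = D + 2*D**2)
-3*3 + I(4) = -3*3 + 4*(1 + 2*4) = -9 + 4*(1 + 8) = -9 + 4*9 = -9 + 36 = 27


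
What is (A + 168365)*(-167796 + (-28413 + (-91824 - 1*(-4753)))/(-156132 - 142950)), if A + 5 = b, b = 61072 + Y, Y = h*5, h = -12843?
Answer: -4145678476794998/149541 ≈ -2.7723e+10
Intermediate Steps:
Y = -64215 (Y = -12843*5 = -64215)
b = -3143 (b = 61072 - 64215 = -3143)
A = -3148 (A = -5 - 3143 = -3148)
(A + 168365)*(-167796 + (-28413 + (-91824 - 1*(-4753)))/(-156132 - 142950)) = (-3148 + 168365)*(-167796 + (-28413 + (-91824 - 1*(-4753)))/(-156132 - 142950)) = 165217*(-167796 + (-28413 + (-91824 + 4753))/(-299082)) = 165217*(-167796 + (-28413 - 87071)*(-1/299082)) = 165217*(-167796 - 115484*(-1/299082)) = 165217*(-167796 + 57742/149541) = 165217*(-25092323894/149541) = -4145678476794998/149541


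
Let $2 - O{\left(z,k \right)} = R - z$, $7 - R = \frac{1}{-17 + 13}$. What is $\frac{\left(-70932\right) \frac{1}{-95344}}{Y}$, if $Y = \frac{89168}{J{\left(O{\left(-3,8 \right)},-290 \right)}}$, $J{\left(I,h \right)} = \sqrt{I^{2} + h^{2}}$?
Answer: $\frac{17733 \sqrt{1346689}}{8501633792} \approx 0.0024205$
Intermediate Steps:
$R = \frac{29}{4}$ ($R = 7 - \frac{1}{-17 + 13} = 7 - \frac{1}{-4} = 7 - - \frac{1}{4} = 7 + \frac{1}{4} = \frac{29}{4} \approx 7.25$)
$O{\left(z,k \right)} = - \frac{21}{4} + z$ ($O{\left(z,k \right)} = 2 - \left(\frac{29}{4} - z\right) = 2 + \left(- \frac{29}{4} + z\right) = - \frac{21}{4} + z$)
$Y = \frac{356672 \sqrt{1346689}}{1346689}$ ($Y = \frac{89168}{\sqrt{\left(- \frac{21}{4} - 3\right)^{2} + \left(-290\right)^{2}}} = \frac{89168}{\sqrt{\left(- \frac{33}{4}\right)^{2} + 84100}} = \frac{89168}{\sqrt{\frac{1089}{16} + 84100}} = \frac{89168}{\sqrt{\frac{1346689}{16}}} = \frac{89168}{\frac{1}{4} \sqrt{1346689}} = 89168 \frac{4 \sqrt{1346689}}{1346689} = \frac{356672 \sqrt{1346689}}{1346689} \approx 307.35$)
$\frac{\left(-70932\right) \frac{1}{-95344}}{Y} = \frac{\left(-70932\right) \frac{1}{-95344}}{\frac{356672}{1346689} \sqrt{1346689}} = \left(-70932\right) \left(- \frac{1}{95344}\right) \frac{\sqrt{1346689}}{356672} = \frac{17733 \frac{\sqrt{1346689}}{356672}}{23836} = \frac{17733 \sqrt{1346689}}{8501633792}$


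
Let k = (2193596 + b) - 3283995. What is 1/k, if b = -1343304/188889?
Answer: -62963/68655240005 ≈ -9.1709e-7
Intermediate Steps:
b = -447768/62963 (b = -1343304*1/188889 = -447768/62963 ≈ -7.1116)
k = -68655240005/62963 (k = (2193596 - 447768/62963) - 3283995 = 138114937180/62963 - 3283995 = -68655240005/62963 ≈ -1.0904e+6)
1/k = 1/(-68655240005/62963) = -62963/68655240005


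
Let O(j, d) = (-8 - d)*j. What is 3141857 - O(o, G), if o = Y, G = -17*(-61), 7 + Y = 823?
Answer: 3994577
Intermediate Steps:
Y = 816 (Y = -7 + 823 = 816)
G = 1037
o = 816
O(j, d) = j*(-8 - d)
3141857 - O(o, G) = 3141857 - (-1)*816*(8 + 1037) = 3141857 - (-1)*816*1045 = 3141857 - 1*(-852720) = 3141857 + 852720 = 3994577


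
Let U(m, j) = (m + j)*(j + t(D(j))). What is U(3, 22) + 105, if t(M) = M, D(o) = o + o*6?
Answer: 4505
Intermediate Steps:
D(o) = 7*o (D(o) = o + 6*o = 7*o)
U(m, j) = 8*j*(j + m) (U(m, j) = (m + j)*(j + 7*j) = (j + m)*(8*j) = 8*j*(j + m))
U(3, 22) + 105 = 8*22*(22 + 3) + 105 = 8*22*25 + 105 = 4400 + 105 = 4505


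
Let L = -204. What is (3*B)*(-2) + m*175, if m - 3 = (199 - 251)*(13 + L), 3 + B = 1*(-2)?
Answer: 1738655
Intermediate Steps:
B = -5 (B = -3 + 1*(-2) = -3 - 2 = -5)
m = 9935 (m = 3 + (199 - 251)*(13 - 204) = 3 - 52*(-191) = 3 + 9932 = 9935)
(3*B)*(-2) + m*175 = (3*(-5))*(-2) + 9935*175 = -15*(-2) + 1738625 = 30 + 1738625 = 1738655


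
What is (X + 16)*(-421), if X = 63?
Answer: -33259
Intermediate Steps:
(X + 16)*(-421) = (63 + 16)*(-421) = 79*(-421) = -33259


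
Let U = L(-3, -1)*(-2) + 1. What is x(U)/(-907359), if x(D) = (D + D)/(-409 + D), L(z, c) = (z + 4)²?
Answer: -1/186008595 ≈ -5.3761e-9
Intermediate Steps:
L(z, c) = (4 + z)²
U = -1 (U = (4 - 3)²*(-2) + 1 = 1²*(-2) + 1 = 1*(-2) + 1 = -2 + 1 = -1)
x(D) = 2*D/(-409 + D) (x(D) = (2*D)/(-409 + D) = 2*D/(-409 + D))
x(U)/(-907359) = (2*(-1)/(-409 - 1))/(-907359) = (2*(-1)/(-410))*(-1/907359) = (2*(-1)*(-1/410))*(-1/907359) = (1/205)*(-1/907359) = -1/186008595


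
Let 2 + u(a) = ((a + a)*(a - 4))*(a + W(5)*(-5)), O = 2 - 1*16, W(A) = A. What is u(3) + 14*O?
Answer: -66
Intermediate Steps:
O = -14 (O = 2 - 16 = -14)
u(a) = -2 + 2*a*(-25 + a)*(-4 + a) (u(a) = -2 + ((a + a)*(a - 4))*(a + 5*(-5)) = -2 + ((2*a)*(-4 + a))*(a - 25) = -2 + (2*a*(-4 + a))*(-25 + a) = -2 + 2*a*(-25 + a)*(-4 + a))
u(3) + 14*O = (-2 - 58*3**2 + 2*3**3 + 200*3) + 14*(-14) = (-2 - 58*9 + 2*27 + 600) - 196 = (-2 - 522 + 54 + 600) - 196 = 130 - 196 = -66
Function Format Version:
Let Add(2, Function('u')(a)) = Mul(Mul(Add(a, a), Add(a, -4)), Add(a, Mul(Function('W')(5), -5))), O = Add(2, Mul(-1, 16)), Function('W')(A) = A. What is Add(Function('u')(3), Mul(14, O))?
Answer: -66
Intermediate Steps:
O = -14 (O = Add(2, -16) = -14)
Function('u')(a) = Add(-2, Mul(2, a, Add(-25, a), Add(-4, a))) (Function('u')(a) = Add(-2, Mul(Mul(Add(a, a), Add(a, -4)), Add(a, Mul(5, -5)))) = Add(-2, Mul(Mul(Mul(2, a), Add(-4, a)), Add(a, -25))) = Add(-2, Mul(Mul(2, a, Add(-4, a)), Add(-25, a))) = Add(-2, Mul(2, a, Add(-25, a), Add(-4, a))))
Add(Function('u')(3), Mul(14, O)) = Add(Add(-2, Mul(-58, Pow(3, 2)), Mul(2, Pow(3, 3)), Mul(200, 3)), Mul(14, -14)) = Add(Add(-2, Mul(-58, 9), Mul(2, 27), 600), -196) = Add(Add(-2, -522, 54, 600), -196) = Add(130, -196) = -66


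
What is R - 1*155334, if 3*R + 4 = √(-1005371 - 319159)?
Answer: -466006/3 + I*√147170 ≈ -1.5534e+5 + 383.63*I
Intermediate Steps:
R = -4/3 + I*√147170 (R = -4/3 + √(-1005371 - 319159)/3 = -4/3 + √(-1324530)/3 = -4/3 + (3*I*√147170)/3 = -4/3 + I*√147170 ≈ -1.3333 + 383.63*I)
R - 1*155334 = (-4/3 + I*√147170) - 1*155334 = (-4/3 + I*√147170) - 155334 = -466006/3 + I*√147170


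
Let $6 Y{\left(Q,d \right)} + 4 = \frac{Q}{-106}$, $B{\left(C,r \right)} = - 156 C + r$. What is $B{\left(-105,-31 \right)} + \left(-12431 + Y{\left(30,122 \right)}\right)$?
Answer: $\frac{1245697}{318} \approx 3917.3$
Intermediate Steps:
$B{\left(C,r \right)} = r - 156 C$
$Y{\left(Q,d \right)} = - \frac{2}{3} - \frac{Q}{636}$ ($Y{\left(Q,d \right)} = - \frac{2}{3} + \frac{Q \frac{1}{-106}}{6} = - \frac{2}{3} + \frac{Q \left(- \frac{1}{106}\right)}{6} = - \frac{2}{3} + \frac{\left(- \frac{1}{106}\right) Q}{6} = - \frac{2}{3} - \frac{Q}{636}$)
$B{\left(-105,-31 \right)} + \left(-12431 + Y{\left(30,122 \right)}\right) = \left(-31 - -16380\right) - \frac{3953285}{318} = \left(-31 + 16380\right) - \frac{3953285}{318} = 16349 - \frac{3953285}{318} = \frac{1245697}{318}$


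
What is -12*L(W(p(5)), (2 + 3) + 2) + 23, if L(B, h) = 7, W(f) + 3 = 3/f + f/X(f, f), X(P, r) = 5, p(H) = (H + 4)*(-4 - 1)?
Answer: -61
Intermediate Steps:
p(H) = -20 - 5*H (p(H) = (4 + H)*(-5) = -20 - 5*H)
W(f) = -3 + 3/f + f/5 (W(f) = -3 + (3/f + f/5) = -3 + 3/f + f/5)
-12*L(W(p(5)), (2 + 3) + 2) + 23 = -12*7 + 23 = -84 + 23 = -61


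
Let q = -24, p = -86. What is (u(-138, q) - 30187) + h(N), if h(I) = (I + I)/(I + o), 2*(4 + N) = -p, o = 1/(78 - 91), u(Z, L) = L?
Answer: -7642876/253 ≈ -30209.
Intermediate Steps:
o = -1/13 (o = 1/(-13) = -1/13 ≈ -0.076923)
N = 39 (N = -4 + (-1*(-86))/2 = -4 + (½)*86 = -4 + 43 = 39)
h(I) = 2*I/(-1/13 + I) (h(I) = (I + I)/(I - 1/13) = (2*I)/(-1/13 + I) = 2*I/(-1/13 + I))
(u(-138, q) - 30187) + h(N) = (-24 - 30187) + 26*39/(-1 + 13*39) = -30211 + 26*39/(-1 + 507) = -30211 + 26*39/506 = -30211 + 26*39*(1/506) = -30211 + 507/253 = -7642876/253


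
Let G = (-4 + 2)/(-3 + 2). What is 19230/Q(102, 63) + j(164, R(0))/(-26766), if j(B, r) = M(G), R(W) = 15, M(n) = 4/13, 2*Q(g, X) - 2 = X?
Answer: 7918618/13383 ≈ 591.69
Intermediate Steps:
Q(g, X) = 1 + X/2
G = 2 (G = -2/(-1) = -2*(-1) = 2)
M(n) = 4/13 (M(n) = 4*(1/13) = 4/13)
j(B, r) = 4/13
19230/Q(102, 63) + j(164, R(0))/(-26766) = 19230/(1 + (½)*63) + (4/13)/(-26766) = 19230/(1 + 63/2) + (4/13)*(-1/26766) = 19230/(65/2) - 2/173979 = 19230*(2/65) - 2/173979 = 7692/13 - 2/173979 = 7918618/13383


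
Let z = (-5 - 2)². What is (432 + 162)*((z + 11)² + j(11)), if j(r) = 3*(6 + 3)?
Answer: 2154438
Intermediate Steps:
z = 49 (z = (-7)² = 49)
j(r) = 27 (j(r) = 3*9 = 27)
(432 + 162)*((z + 11)² + j(11)) = (432 + 162)*((49 + 11)² + 27) = 594*(60² + 27) = 594*(3600 + 27) = 594*3627 = 2154438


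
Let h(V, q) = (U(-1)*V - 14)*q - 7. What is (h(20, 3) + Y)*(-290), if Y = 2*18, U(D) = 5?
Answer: -83230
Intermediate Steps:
Y = 36
h(V, q) = -7 + q*(-14 + 5*V) (h(V, q) = (5*V - 14)*q - 7 = (-14 + 5*V)*q - 7 = q*(-14 + 5*V) - 7 = -7 + q*(-14 + 5*V))
(h(20, 3) + Y)*(-290) = ((-7 - 14*3 + 5*20*3) + 36)*(-290) = ((-7 - 42 + 300) + 36)*(-290) = (251 + 36)*(-290) = 287*(-290) = -83230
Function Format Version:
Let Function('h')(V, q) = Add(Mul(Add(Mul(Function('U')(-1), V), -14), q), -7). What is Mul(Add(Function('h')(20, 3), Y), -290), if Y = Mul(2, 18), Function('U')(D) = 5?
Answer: -83230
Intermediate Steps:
Y = 36
Function('h')(V, q) = Add(-7, Mul(q, Add(-14, Mul(5, V)))) (Function('h')(V, q) = Add(Mul(Add(Mul(5, V), -14), q), -7) = Add(Mul(Add(-14, Mul(5, V)), q), -7) = Add(Mul(q, Add(-14, Mul(5, V))), -7) = Add(-7, Mul(q, Add(-14, Mul(5, V)))))
Mul(Add(Function('h')(20, 3), Y), -290) = Mul(Add(Add(-7, Mul(-14, 3), Mul(5, 20, 3)), 36), -290) = Mul(Add(Add(-7, -42, 300), 36), -290) = Mul(Add(251, 36), -290) = Mul(287, -290) = -83230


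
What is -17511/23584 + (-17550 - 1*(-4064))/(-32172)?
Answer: -61327517/189686112 ≈ -0.32331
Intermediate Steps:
-17511/23584 + (-17550 - 1*(-4064))/(-32172) = -17511*1/23584 + (-17550 + 4064)*(-1/32172) = -17511/23584 - 13486*(-1/32172) = -17511/23584 + 6743/16086 = -61327517/189686112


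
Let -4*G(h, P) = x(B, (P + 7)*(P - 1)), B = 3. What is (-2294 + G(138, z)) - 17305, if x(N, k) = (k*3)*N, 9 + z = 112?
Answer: -44844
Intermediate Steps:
z = 103 (z = -9 + 112 = 103)
x(N, k) = 3*N*k (x(N, k) = (3*k)*N = 3*N*k)
G(h, P) = -9*(-1 + P)*(7 + P)/4 (G(h, P) = -3*3*(P + 7)*(P - 1)/4 = -3*3*(7 + P)*(-1 + P)/4 = -3*3*(-1 + P)*(7 + P)/4 = -9*(-1 + P)*(7 + P)/4)
(-2294 + G(138, z)) - 17305 = (-2294 + (63/4 - 27/2*103 - 9/4*103**2)) - 17305 = (-2294 + (63/4 - 2781/2 - 9/4*10609)) - 17305 = (-2294 + (63/4 - 2781/2 - 95481/4)) - 17305 = (-2294 - 25245) - 17305 = -27539 - 17305 = -44844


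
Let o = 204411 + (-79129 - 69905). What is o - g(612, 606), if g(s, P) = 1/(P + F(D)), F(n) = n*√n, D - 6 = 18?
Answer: 3261815953/58902 + 4*√6/29451 ≈ 55377.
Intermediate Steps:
D = 24 (D = 6 + 18 = 24)
o = 55377 (o = 204411 - 149034 = 55377)
F(n) = n^(3/2)
g(s, P) = 1/(P + 48*√6) (g(s, P) = 1/(P + 24^(3/2)) = 1/(P + 48*√6))
o - g(612, 606) = 55377 - 1/(606 + 48*√6)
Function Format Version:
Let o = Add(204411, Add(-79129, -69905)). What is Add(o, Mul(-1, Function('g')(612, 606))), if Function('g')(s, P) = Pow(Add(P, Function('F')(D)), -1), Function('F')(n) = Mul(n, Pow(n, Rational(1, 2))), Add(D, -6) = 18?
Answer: Add(Rational(3261815953, 58902), Mul(Rational(4, 29451), Pow(6, Rational(1, 2)))) ≈ 55377.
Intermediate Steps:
D = 24 (D = Add(6, 18) = 24)
o = 55377 (o = Add(204411, -149034) = 55377)
Function('F')(n) = Pow(n, Rational(3, 2))
Function('g')(s, P) = Pow(Add(P, Mul(48, Pow(6, Rational(1, 2)))), -1) (Function('g')(s, P) = Pow(Add(P, Pow(24, Rational(3, 2))), -1) = Pow(Add(P, Mul(48, Pow(6, Rational(1, 2)))), -1))
Add(o, Mul(-1, Function('g')(612, 606))) = Add(55377, Mul(-1, Pow(Add(606, Mul(48, Pow(6, Rational(1, 2)))), -1)))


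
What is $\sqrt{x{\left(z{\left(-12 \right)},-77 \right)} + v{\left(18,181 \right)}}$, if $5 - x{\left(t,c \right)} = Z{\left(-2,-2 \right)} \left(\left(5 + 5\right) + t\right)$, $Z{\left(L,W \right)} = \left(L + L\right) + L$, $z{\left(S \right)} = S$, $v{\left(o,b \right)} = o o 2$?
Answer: $\sqrt{641} \approx 25.318$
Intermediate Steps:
$v{\left(o,b \right)} = 2 o^{2}$ ($v{\left(o,b \right)} = o^{2} \cdot 2 = 2 o^{2}$)
$Z{\left(L,W \right)} = 3 L$ ($Z{\left(L,W \right)} = 2 L + L = 3 L$)
$x{\left(t,c \right)} = 65 + 6 t$ ($x{\left(t,c \right)} = 5 - 3 \left(-2\right) \left(\left(5 + 5\right) + t\right) = 5 - - 6 \left(10 + t\right) = 5 - \left(-60 - 6 t\right) = 5 + \left(60 + 6 t\right) = 65 + 6 t$)
$\sqrt{x{\left(z{\left(-12 \right)},-77 \right)} + v{\left(18,181 \right)}} = \sqrt{\left(65 + 6 \left(-12\right)\right) + 2 \cdot 18^{2}} = \sqrt{\left(65 - 72\right) + 2 \cdot 324} = \sqrt{-7 + 648} = \sqrt{641}$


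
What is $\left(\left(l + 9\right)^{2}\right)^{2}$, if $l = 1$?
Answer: $10000$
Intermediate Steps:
$\left(\left(l + 9\right)^{2}\right)^{2} = \left(\left(1 + 9\right)^{2}\right)^{2} = \left(10^{2}\right)^{2} = 100^{2} = 10000$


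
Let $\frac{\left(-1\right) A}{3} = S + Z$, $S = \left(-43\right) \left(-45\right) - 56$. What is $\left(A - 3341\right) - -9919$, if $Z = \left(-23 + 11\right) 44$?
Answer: $2525$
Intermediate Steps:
$S = 1879$ ($S = 1935 - 56 = 1879$)
$Z = -528$ ($Z = \left(-12\right) 44 = -528$)
$A = -4053$ ($A = - 3 \left(1879 - 528\right) = \left(-3\right) 1351 = -4053$)
$\left(A - 3341\right) - -9919 = \left(-4053 - 3341\right) - -9919 = -7394 + 9919 = 2525$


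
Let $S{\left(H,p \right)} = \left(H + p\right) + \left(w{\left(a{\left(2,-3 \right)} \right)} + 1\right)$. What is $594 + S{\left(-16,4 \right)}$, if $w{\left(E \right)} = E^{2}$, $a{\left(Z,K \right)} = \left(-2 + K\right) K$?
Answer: $808$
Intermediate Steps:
$a{\left(Z,K \right)} = K \left(-2 + K\right)$
$S{\left(H,p \right)} = 226 + H + p$ ($S{\left(H,p \right)} = \left(H + p\right) + \left(\left(- 3 \left(-2 - 3\right)\right)^{2} + 1\right) = \left(H + p\right) + \left(\left(\left(-3\right) \left(-5\right)\right)^{2} + 1\right) = \left(H + p\right) + \left(15^{2} + 1\right) = \left(H + p\right) + \left(225 + 1\right) = \left(H + p\right) + 226 = 226 + H + p$)
$594 + S{\left(-16,4 \right)} = 594 + \left(226 - 16 + 4\right) = 594 + 214 = 808$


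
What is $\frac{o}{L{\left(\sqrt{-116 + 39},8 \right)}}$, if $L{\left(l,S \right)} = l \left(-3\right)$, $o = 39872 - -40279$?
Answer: $\frac{26717 i \sqrt{77}}{77} \approx 3044.7 i$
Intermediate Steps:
$o = 80151$ ($o = 39872 + 40279 = 80151$)
$L{\left(l,S \right)} = - 3 l$
$\frac{o}{L{\left(\sqrt{-116 + 39},8 \right)}} = \frac{80151}{\left(-3\right) \sqrt{-116 + 39}} = \frac{80151}{\left(-3\right) \sqrt{-77}} = \frac{80151}{\left(-3\right) i \sqrt{77}} = 80151 \frac{i \sqrt{77}}{231} = \frac{26717 i \sqrt{77}}{77}$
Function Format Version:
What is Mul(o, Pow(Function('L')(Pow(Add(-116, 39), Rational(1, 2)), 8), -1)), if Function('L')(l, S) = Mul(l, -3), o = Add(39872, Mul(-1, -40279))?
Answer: Mul(Rational(26717, 77), I, Pow(77, Rational(1, 2))) ≈ Mul(3044.7, I)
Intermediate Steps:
o = 80151 (o = Add(39872, 40279) = 80151)
Function('L')(l, S) = Mul(-3, l)
Mul(o, Pow(Function('L')(Pow(Add(-116, 39), Rational(1, 2)), 8), -1)) = Mul(80151, Pow(Mul(-3, Pow(Add(-116, 39), Rational(1, 2))), -1)) = Mul(80151, Pow(Mul(-3, Pow(-77, Rational(1, 2))), -1)) = Mul(80151, Pow(Mul(-3, Mul(I, Pow(77, Rational(1, 2)))), -1)) = Mul(80151, Pow(Mul(-3, I, Pow(77, Rational(1, 2))), -1)) = Mul(80151, Mul(Rational(1, 231), I, Pow(77, Rational(1, 2)))) = Mul(Rational(26717, 77), I, Pow(77, Rational(1, 2)))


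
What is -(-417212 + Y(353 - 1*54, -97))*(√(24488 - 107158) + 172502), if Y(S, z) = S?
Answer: 71918326326 + 416913*I*√82670 ≈ 7.1918e+10 + 1.1987e+8*I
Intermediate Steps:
-(-417212 + Y(353 - 1*54, -97))*(√(24488 - 107158) + 172502) = -(-417212 + (353 - 1*54))*(√(24488 - 107158) + 172502) = -(-417212 + (353 - 54))*(√(-82670) + 172502) = -(-417212 + 299)*(I*√82670 + 172502) = -(-416913)*(172502 + I*√82670) = -(-71918326326 - 416913*I*√82670) = 71918326326 + 416913*I*√82670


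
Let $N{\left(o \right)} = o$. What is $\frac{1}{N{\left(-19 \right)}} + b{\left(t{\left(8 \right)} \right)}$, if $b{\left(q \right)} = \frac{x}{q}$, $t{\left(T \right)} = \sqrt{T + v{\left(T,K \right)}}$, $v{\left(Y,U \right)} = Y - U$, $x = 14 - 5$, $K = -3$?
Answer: $- \frac{1}{19} + \frac{9 \sqrt{19}}{19} \approx 2.0121$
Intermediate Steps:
$x = 9$ ($x = 14 - 5 = 9$)
$t{\left(T \right)} = \sqrt{3 + 2 T}$ ($t{\left(T \right)} = \sqrt{T + \left(T - -3\right)} = \sqrt{T + \left(T + 3\right)} = \sqrt{T + \left(3 + T\right)} = \sqrt{3 + 2 T}$)
$b{\left(q \right)} = \frac{9}{q}$
$\frac{1}{N{\left(-19 \right)}} + b{\left(t{\left(8 \right)} \right)} = \frac{1}{-19} + \frac{9}{\sqrt{3 + 2 \cdot 8}} = - \frac{1}{19} + \frac{9}{\sqrt{3 + 16}} = - \frac{1}{19} + \frac{9}{\sqrt{19}} = - \frac{1}{19} + 9 \frac{\sqrt{19}}{19} = - \frac{1}{19} + \frac{9 \sqrt{19}}{19}$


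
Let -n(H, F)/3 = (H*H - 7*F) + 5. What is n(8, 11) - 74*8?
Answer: -568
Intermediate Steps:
n(H, F) = -15 - 3*H² + 21*F (n(H, F) = -3*((H*H - 7*F) + 5) = -3*((H² - 7*F) + 5) = -3*(5 + H² - 7*F) = -15 - 3*H² + 21*F)
n(8, 11) - 74*8 = (-15 - 3*8² + 21*11) - 74*8 = (-15 - 3*64 + 231) - 592 = (-15 - 192 + 231) - 592 = 24 - 592 = -568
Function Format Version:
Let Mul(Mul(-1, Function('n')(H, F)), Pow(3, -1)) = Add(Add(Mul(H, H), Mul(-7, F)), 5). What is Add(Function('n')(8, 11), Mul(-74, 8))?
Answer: -568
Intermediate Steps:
Function('n')(H, F) = Add(-15, Mul(-3, Pow(H, 2)), Mul(21, F)) (Function('n')(H, F) = Mul(-3, Add(Add(Mul(H, H), Mul(-7, F)), 5)) = Mul(-3, Add(Add(Pow(H, 2), Mul(-7, F)), 5)) = Mul(-3, Add(5, Pow(H, 2), Mul(-7, F))) = Add(-15, Mul(-3, Pow(H, 2)), Mul(21, F)))
Add(Function('n')(8, 11), Mul(-74, 8)) = Add(Add(-15, Mul(-3, Pow(8, 2)), Mul(21, 11)), Mul(-74, 8)) = Add(Add(-15, Mul(-3, 64), 231), -592) = Add(Add(-15, -192, 231), -592) = Add(24, -592) = -568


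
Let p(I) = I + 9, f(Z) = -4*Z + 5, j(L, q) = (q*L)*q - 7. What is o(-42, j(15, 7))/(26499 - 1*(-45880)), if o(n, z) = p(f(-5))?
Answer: 34/72379 ≈ 0.00046975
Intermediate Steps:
j(L, q) = -7 + L*q**2 (j(L, q) = (L*q)*q - 7 = L*q**2 - 7 = -7 + L*q**2)
f(Z) = 5 - 4*Z
p(I) = 9 + I
o(n, z) = 34 (o(n, z) = 9 + (5 - 4*(-5)) = 9 + (5 + 20) = 9 + 25 = 34)
o(-42, j(15, 7))/(26499 - 1*(-45880)) = 34/(26499 - 1*(-45880)) = 34/(26499 + 45880) = 34/72379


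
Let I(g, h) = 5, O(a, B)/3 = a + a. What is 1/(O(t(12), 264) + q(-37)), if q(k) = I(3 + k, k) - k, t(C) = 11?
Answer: 1/108 ≈ 0.0092593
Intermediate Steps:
O(a, B) = 6*a (O(a, B) = 3*(a + a) = 3*(2*a) = 6*a)
q(k) = 5 - k
1/(O(t(12), 264) + q(-37)) = 1/(6*11 + (5 - 1*(-37))) = 1/(66 + (5 + 37)) = 1/(66 + 42) = 1/108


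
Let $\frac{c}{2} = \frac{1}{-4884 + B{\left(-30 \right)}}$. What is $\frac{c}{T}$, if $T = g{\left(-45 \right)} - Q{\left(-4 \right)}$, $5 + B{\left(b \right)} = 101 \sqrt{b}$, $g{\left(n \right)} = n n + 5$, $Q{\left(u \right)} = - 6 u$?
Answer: $- \frac{4889}{24280976053} - \frac{101 i \sqrt{30}}{24280976053} \approx -2.0135 \cdot 10^{-7} - 2.2783 \cdot 10^{-8} i$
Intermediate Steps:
$g{\left(n \right)} = 5 + n^{2}$ ($g{\left(n \right)} = n^{2} + 5 = 5 + n^{2}$)
$B{\left(b \right)} = -5 + 101 \sqrt{b}$
$T = 2006$ ($T = \left(5 + \left(-45\right)^{2}\right) - \left(-6\right) \left(-4\right) = \left(5 + 2025\right) - 24 = 2030 - 24 = 2006$)
$c = \frac{2}{-4889 + 101 i \sqrt{30}}$ ($c = \frac{2}{-4884 - \left(5 - 101 \sqrt{-30}\right)} = \frac{2}{-4884 - \left(5 - 101 i \sqrt{30}\right)} = \frac{2}{-4889 + 101 i \sqrt{30}} \approx -0.00040391 - 4.5703 \cdot 10^{-5} i$)
$\frac{c}{T} = \frac{- \frac{9778}{24208351} - \frac{202 i \sqrt{30}}{24208351}}{2006} = \left(- \frac{9778}{24208351} - \frac{202 i \sqrt{30}}{24208351}\right) \frac{1}{2006} = - \frac{4889}{24280976053} - \frac{101 i \sqrt{30}}{24280976053}$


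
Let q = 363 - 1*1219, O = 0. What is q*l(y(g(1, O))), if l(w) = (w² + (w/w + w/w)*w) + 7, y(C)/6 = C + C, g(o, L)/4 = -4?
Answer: -31232872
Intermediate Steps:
g(o, L) = -16 (g(o, L) = 4*(-4) = -16)
y(C) = 12*C (y(C) = 6*(C + C) = 6*(2*C) = 12*C)
q = -856 (q = 363 - 1219 = -856)
l(w) = 7 + w² + 2*w (l(w) = (w² + (1 + 1)*w) + 7 = (w² + 2*w) + 7 = 7 + w² + 2*w)
q*l(y(g(1, O))) = -856*(7 + (12*(-16))² + 2*(12*(-16))) = -856*(7 + (-192)² + 2*(-192)) = -856*(7 + 36864 - 384) = -856*36487 = -31232872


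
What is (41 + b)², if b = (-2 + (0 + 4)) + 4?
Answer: 2209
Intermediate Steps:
b = 6 (b = (-2 + 4) + 4 = 2 + 4 = 6)
(41 + b)² = (41 + 6)² = 47² = 2209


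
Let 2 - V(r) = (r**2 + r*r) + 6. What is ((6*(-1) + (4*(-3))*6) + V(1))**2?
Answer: 7056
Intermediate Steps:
V(r) = -4 - 2*r**2 (V(r) = 2 - ((r**2 + r*r) + 6) = 2 - ((r**2 + r**2) + 6) = 2 - (2*r**2 + 6) = 2 - (6 + 2*r**2) = 2 + (-6 - 2*r**2) = -4 - 2*r**2)
((6*(-1) + (4*(-3))*6) + V(1))**2 = ((6*(-1) + (4*(-3))*6) + (-4 - 2*1**2))**2 = ((-6 - 12*6) + (-4 - 2*1))**2 = ((-6 - 72) + (-4 - 2))**2 = (-78 - 6)**2 = (-84)**2 = 7056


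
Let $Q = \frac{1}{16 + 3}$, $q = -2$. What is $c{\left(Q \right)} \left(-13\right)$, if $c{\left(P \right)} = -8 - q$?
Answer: $78$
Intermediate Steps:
$Q = \frac{1}{19} \approx 0.052632$
$c{\left(P \right)} = -6$ ($c{\left(P \right)} = -8 - -2 = -8 + 2 = -6$)
$c{\left(Q \right)} \left(-13\right) = \left(-6\right) \left(-13\right) = 78$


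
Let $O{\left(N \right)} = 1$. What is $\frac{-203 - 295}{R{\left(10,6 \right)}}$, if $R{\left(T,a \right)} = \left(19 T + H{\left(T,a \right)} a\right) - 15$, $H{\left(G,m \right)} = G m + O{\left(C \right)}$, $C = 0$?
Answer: $- \frac{498}{541} \approx -0.92052$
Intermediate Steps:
$H{\left(G,m \right)} = 1 + G m$ ($H{\left(G,m \right)} = G m + 1 = 1 + G m$)
$R{\left(T,a \right)} = -15 + 19 T + a \left(1 + T a\right)$ ($R{\left(T,a \right)} = \left(19 T + \left(1 + T a\right) a\right) - 15 = \left(19 T + a \left(1 + T a\right)\right) - 15 = -15 + 19 T + a \left(1 + T a\right)$)
$\frac{-203 - 295}{R{\left(10,6 \right)}} = \frac{-203 - 295}{-15 + 19 \cdot 10 + 6 \left(1 + 10 \cdot 6\right)} = - \frac{498}{-15 + 190 + 6 \left(1 + 60\right)} = - \frac{498}{-15 + 190 + 6 \cdot 61} = - \frac{498}{-15 + 190 + 366} = - \frac{498}{541}$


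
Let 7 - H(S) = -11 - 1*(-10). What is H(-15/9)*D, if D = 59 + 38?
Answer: 776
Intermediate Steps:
D = 97
H(S) = 8 (H(S) = 7 - (-11 - 1*(-10)) = 7 - (-11 + 10) = 7 - 1*(-1) = 7 + 1 = 8)
H(-15/9)*D = 8*97 = 776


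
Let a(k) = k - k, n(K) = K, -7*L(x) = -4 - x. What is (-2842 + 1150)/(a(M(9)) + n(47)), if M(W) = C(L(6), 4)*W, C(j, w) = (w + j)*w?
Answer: -36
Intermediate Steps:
L(x) = 4/7 + x/7 (L(x) = -(-4 - x)/7 = 4/7 + x/7)
C(j, w) = w*(j + w) (C(j, w) = (j + w)*w = w*(j + w))
M(W) = 152*W/7 (M(W) = (4*((4/7 + (⅐)*6) + 4))*W = (4*((4/7 + 6/7) + 4))*W = (4*(10/7 + 4))*W = (4*(38/7))*W = 152*W/7)
a(k) = 0
(-2842 + 1150)/(a(M(9)) + n(47)) = (-2842 + 1150)/(0 + 47) = -1692/47 = -1692*1/47 = -36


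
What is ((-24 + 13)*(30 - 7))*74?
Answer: -18722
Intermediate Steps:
((-24 + 13)*(30 - 7))*74 = -11*23*74 = -253*74 = -18722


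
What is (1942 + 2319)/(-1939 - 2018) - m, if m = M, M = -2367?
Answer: 9361958/3957 ≈ 2365.9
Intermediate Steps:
m = -2367
(1942 + 2319)/(-1939 - 2018) - m = (1942 + 2319)/(-1939 - 2018) - 1*(-2367) = 4261/(-3957) + 2367 = 4261*(-1/3957) + 2367 = -4261/3957 + 2367 = 9361958/3957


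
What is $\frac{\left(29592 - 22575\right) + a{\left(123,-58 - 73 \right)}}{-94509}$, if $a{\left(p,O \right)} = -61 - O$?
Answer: $- \frac{7087}{94509} \approx -0.074988$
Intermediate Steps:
$\frac{\left(29592 - 22575\right) + a{\left(123,-58 - 73 \right)}}{-94509} = \frac{\left(29592 - 22575\right) - \left(3 - 73\right)}{-94509} = \left(7017 - -70\right) \left(- \frac{1}{94509}\right) = \left(7017 + \left(-61 + 131\right)\right) \left(- \frac{1}{94509}\right) = \left(7017 + 70\right) \left(- \frac{1}{94509}\right) = 7087 \left(- \frac{1}{94509}\right) = - \frac{7087}{94509}$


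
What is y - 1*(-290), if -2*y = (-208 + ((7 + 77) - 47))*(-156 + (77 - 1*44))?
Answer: -20453/2 ≈ -10227.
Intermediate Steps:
y = -21033/2 (y = -(-208 + ((7 + 77) - 47))*(-156 + (77 - 1*44))/2 = -(-208 + (84 - 47))*(-156 + (77 - 44))/2 = -(-208 + 37)*(-156 + 33)/2 = -(-171)*(-123)/2 = -½*21033 = -21033/2 ≈ -10517.)
y - 1*(-290) = -21033/2 - 1*(-290) = -21033/2 + 290 = -20453/2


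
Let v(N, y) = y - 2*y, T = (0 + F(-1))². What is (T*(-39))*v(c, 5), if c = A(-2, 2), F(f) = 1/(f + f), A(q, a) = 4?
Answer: 195/4 ≈ 48.750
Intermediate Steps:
F(f) = 1/(2*f)
c = 4
T = ¼ (T = (0 + (½)/(-1))² = (0 + (½)*(-1))² = (0 - ½)² = (-½)² = ¼ ≈ 0.25000)
v(N, y) = -y
(T*(-39))*v(c, 5) = ((¼)*(-39))*(-1*5) = -39/4*(-5) = 195/4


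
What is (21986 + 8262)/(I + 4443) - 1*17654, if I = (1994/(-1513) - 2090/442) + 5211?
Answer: -3349526936834/189765599 ≈ -17651.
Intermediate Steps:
I = 102376232/19669 (I = (1994*(-1/1513) - 2090*1/442) + 5211 = (-1994/1513 - 1045/221) + 5211 = -118927/19669 + 5211 = 102376232/19669 ≈ 5205.0)
(21986 + 8262)/(I + 4443) - 1*17654 = (21986 + 8262)/(102376232/19669 + 4443) - 1*17654 = 30248/(189765599/19669) - 17654 = 30248*(19669/189765599) - 17654 = 594947912/189765599 - 17654 = -3349526936834/189765599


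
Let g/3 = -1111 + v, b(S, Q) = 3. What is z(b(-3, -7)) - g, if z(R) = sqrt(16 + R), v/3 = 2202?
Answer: -16485 + sqrt(19) ≈ -16481.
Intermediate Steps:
v = 6606 (v = 3*2202 = 6606)
g = 16485 (g = 3*(-1111 + 6606) = 3*5495 = 16485)
z(b(-3, -7)) - g = sqrt(16 + 3) - 1*16485 = sqrt(19) - 16485 = -16485 + sqrt(19)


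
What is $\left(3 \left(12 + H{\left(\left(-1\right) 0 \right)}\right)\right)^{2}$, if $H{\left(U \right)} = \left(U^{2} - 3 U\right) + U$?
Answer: $1296$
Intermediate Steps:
$H{\left(U \right)} = U^{2} - 2 U$
$\left(3 \left(12 + H{\left(\left(-1\right) 0 \right)}\right)\right)^{2} = \left(3 \left(12 + \left(-1\right) 0 \left(-2 - 0\right)\right)\right)^{2} = \left(3 \left(12 + 0 \left(-2 + 0\right)\right)\right)^{2} = \left(3 \left(12 + 0 \left(-2\right)\right)\right)^{2} = \left(3 \left(12 + 0\right)\right)^{2} = \left(3 \cdot 12\right)^{2} = 36^{2} = 1296$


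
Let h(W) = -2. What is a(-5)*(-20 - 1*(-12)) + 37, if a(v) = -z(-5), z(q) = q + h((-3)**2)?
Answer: -19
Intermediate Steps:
z(q) = -2 + q (z(q) = q - 2 = -2 + q)
a(v) = 7 (a(v) = -(-2 - 5) = -1*(-7) = 7)
a(-5)*(-20 - 1*(-12)) + 37 = 7*(-20 - 1*(-12)) + 37 = 7*(-20 + 12) + 37 = 7*(-8) + 37 = -56 + 37 = -19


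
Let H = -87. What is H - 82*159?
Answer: -13125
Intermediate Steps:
H - 82*159 = -87 - 82*159 = -87 - 13038 = -13125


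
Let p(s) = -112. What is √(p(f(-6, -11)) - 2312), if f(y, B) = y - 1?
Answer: 2*I*√606 ≈ 49.234*I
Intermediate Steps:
f(y, B) = -1 + y
√(p(f(-6, -11)) - 2312) = √(-112 - 2312) = √(-2424) = 2*I*√606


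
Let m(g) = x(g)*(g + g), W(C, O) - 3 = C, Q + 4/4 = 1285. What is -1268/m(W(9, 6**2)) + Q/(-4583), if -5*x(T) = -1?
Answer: -7271759/27498 ≈ -264.45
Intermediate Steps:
Q = 1284 (Q = -1 + 1285 = 1284)
W(C, O) = 3 + C
x(T) = 1/5 (x(T) = -1/5*(-1) = 1/5)
m(g) = 2*g/5 (m(g) = (g + g)/5 = (2*g)/5 = 2*g/5)
-1268/m(W(9, 6**2)) + Q/(-4583) = -1268*5/(2*(3 + 9)) + 1284/(-4583) = -1268/((2/5)*12) + 1284*(-1/4583) = -1268/24/5 - 1284/4583 = -1268*5/24 - 1284/4583 = -1585/6 - 1284/4583 = -7271759/27498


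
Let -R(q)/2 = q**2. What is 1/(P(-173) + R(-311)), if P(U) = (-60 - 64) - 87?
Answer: -1/193653 ≈ -5.1639e-6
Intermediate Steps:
P(U) = -211 (P(U) = -124 - 87 = -211)
R(q) = -2*q**2
1/(P(-173) + R(-311)) = 1/(-211 - 2*(-311)**2) = 1/(-211 - 2*96721) = 1/(-211 - 193442) = 1/(-193653) = -1/193653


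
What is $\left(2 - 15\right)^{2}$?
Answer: $169$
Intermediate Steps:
$\left(2 - 15\right)^{2} = \left(-13\right)^{2} = 169$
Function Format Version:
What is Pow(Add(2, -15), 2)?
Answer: 169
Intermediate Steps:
Pow(Add(2, -15), 2) = Pow(-13, 2) = 169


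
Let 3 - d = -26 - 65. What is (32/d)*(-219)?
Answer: -3504/47 ≈ -74.553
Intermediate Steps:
d = 94 (d = 3 - (-26 - 65) = 3 - 1*(-91) = 3 + 91 = 94)
(32/d)*(-219) = (32/94)*(-219) = (32*(1/94))*(-219) = (16/47)*(-219) = -3504/47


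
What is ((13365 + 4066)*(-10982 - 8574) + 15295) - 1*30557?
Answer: -340895898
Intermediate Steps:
((13365 + 4066)*(-10982 - 8574) + 15295) - 1*30557 = (17431*(-19556) + 15295) - 30557 = (-340880636 + 15295) - 30557 = -340865341 - 30557 = -340895898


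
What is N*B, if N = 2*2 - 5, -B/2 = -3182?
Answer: -6364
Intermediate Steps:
B = 6364 (B = -2*(-3182) = 6364)
N = -1 (N = 4 - 5 = -1)
N*B = -1*6364 = -6364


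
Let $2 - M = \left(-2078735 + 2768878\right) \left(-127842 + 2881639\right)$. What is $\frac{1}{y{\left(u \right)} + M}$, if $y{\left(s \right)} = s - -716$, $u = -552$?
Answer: $- \frac{1}{1900513722805} \approx -5.2617 \cdot 10^{-13}$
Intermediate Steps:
$y{\left(s \right)} = 716 + s$ ($y{\left(s \right)} = s + 716 = 716 + s$)
$M = -1900513722969$ ($M = 2 - \left(-2078735 + 2768878\right) \left(-127842 + 2881639\right) = 2 - 690143 \cdot 2753797 = 2 - 1900513722971 = -1900513722969$)
$\frac{1}{y{\left(u \right)} + M} = \frac{1}{\left(716 - 552\right) - 1900513722969} = \frac{1}{164 - 1900513722969} = \frac{1}{-1900513722805} = - \frac{1}{1900513722805}$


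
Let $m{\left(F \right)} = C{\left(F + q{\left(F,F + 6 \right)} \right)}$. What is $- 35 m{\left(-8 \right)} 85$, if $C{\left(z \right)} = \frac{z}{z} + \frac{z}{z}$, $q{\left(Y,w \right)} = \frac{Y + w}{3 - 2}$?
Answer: $-5950$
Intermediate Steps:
$q{\left(Y,w \right)} = Y + w$ ($q{\left(Y,w \right)} = \frac{Y + w}{1} = \left(Y + w\right) 1 = Y + w$)
$C{\left(z \right)} = 2$ ($C{\left(z \right)} = 1 + 1 = 2$)
$m{\left(F \right)} = 2$
$- 35 m{\left(-8 \right)} 85 = \left(-35\right) 2 \cdot 85 = \left(-70\right) 85 = -5950$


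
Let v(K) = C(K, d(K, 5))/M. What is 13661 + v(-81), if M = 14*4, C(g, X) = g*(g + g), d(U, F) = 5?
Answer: 389069/28 ≈ 13895.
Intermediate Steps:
C(g, X) = 2*g² (C(g, X) = g*(2*g) = 2*g²)
M = 56
v(K) = K²/28 (v(K) = (2*K²)/56 = (2*K²)*(1/56) = K²/28)
13661 + v(-81) = 13661 + (1/28)*(-81)² = 13661 + (1/28)*6561 = 13661 + 6561/28 = 389069/28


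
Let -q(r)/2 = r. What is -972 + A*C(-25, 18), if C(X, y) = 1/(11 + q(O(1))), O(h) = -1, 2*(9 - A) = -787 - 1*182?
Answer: -24285/26 ≈ -934.04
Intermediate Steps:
A = 987/2 (A = 9 - (-787 - 1*182)/2 = 9 - (-787 - 182)/2 = 9 - ½*(-969) = 9 + 969/2 = 987/2 ≈ 493.50)
q(r) = -2*r
C(X, y) = 1/13 (C(X, y) = 1/(11 - 2*(-1)) = 1/(11 + 2) = 1/13)
-972 + A*C(-25, 18) = -972 + (987/2)*(1/13) = -972 + 987/26 = -24285/26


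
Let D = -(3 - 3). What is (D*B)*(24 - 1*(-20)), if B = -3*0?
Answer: 0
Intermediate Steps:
B = 0
D = 0 (D = -1*0 = 0)
(D*B)*(24 - 1*(-20)) = (0*0)*(24 - 1*(-20)) = 0*(24 + 20) = 0*44 = 0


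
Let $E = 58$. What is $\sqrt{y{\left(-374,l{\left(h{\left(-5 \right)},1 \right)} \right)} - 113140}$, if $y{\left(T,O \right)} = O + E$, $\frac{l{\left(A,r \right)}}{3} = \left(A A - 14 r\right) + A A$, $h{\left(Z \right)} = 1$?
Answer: $i \sqrt{113118} \approx 336.33 i$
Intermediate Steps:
$l{\left(A,r \right)} = - 42 r + 6 A^{2}$ ($l{\left(A,r \right)} = 3 \left(\left(A A - 14 r\right) + A A\right) = 3 \left(\left(A^{2} - 14 r\right) + A^{2}\right) = 3 \left(- 14 r + 2 A^{2}\right) = - 42 r + 6 A^{2}$)
$y{\left(T,O \right)} = 58 + O$ ($y{\left(T,O \right)} = O + 58 = 58 + O$)
$\sqrt{y{\left(-374,l{\left(h{\left(-5 \right)},1 \right)} \right)} - 113140} = \sqrt{\left(58 + \left(\left(-42\right) 1 + 6 \cdot 1^{2}\right)\right) - 113140} = \sqrt{\left(58 + \left(-42 + 6 \cdot 1\right)\right) - 113140} = \sqrt{\left(58 + \left(-42 + 6\right)\right) - 113140} = \sqrt{\left(58 - 36\right) - 113140} = \sqrt{22 - 113140} = \sqrt{-113118} = i \sqrt{113118}$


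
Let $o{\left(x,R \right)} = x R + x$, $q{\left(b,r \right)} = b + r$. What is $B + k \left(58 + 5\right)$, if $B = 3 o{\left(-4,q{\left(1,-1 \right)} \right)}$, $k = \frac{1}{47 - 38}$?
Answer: $-5$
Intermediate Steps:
$k = \frac{1}{9} \approx 0.11111$
$o{\left(x,R \right)} = x + R x$ ($o{\left(x,R \right)} = R x + x = x + R x$)
$B = -12$ ($B = 3 \left(- 4 \left(1 + \left(1 - 1\right)\right)\right) = 3 \left(- 4 \left(1 + 0\right)\right) = 3 \left(\left(-4\right) 1\right) = 3 \left(-4\right) = -12$)
$B + k \left(58 + 5\right) = -12 + \frac{58 + 5}{9} = -12 + \frac{1}{9} \cdot 63 = -12 + 7 = -5$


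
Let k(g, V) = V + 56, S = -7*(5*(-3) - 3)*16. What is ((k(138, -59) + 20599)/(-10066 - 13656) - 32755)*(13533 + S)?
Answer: -6041056321797/11861 ≈ -5.0932e+8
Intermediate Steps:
S = 2016 (S = -7*(-15 - 3)*16 = -7*(-18)*16 = 126*16 = 2016)
k(g, V) = 56 + V
((k(138, -59) + 20599)/(-10066 - 13656) - 32755)*(13533 + S) = (((56 - 59) + 20599)/(-10066 - 13656) - 32755)*(13533 + 2016) = ((-3 + 20599)/(-23722) - 32755)*15549 = (20596*(-1/23722) - 32755)*15549 = (-10298/11861 - 32755)*15549 = -388517353/11861*15549 = -6041056321797/11861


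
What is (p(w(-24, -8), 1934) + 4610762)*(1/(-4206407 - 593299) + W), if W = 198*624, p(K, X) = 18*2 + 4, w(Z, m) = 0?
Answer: 455711132945805037/799951 ≈ 5.6967e+11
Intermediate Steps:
p(K, X) = 40 (p(K, X) = 36 + 4 = 40)
W = 123552
(p(w(-24, -8), 1934) + 4610762)*(1/(-4206407 - 593299) + W) = (40 + 4610762)*(1/(-4206407 - 593299) + 123552) = 4610802*(1/(-4799706) + 123552) = 4610802*(-1/4799706 + 123552) = 4610802*(593013275711/4799706) = 455711132945805037/799951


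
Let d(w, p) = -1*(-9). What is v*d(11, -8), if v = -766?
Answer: -6894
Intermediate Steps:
d(w, p) = 9
v*d(11, -8) = -766*9 = -6894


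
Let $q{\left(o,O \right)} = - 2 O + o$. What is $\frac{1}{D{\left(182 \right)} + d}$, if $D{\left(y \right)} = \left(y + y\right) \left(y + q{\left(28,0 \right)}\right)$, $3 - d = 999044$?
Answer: $- \frac{1}{922601} \approx -1.0839 \cdot 10^{-6}$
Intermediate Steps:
$q{\left(o,O \right)} = o - 2 O$
$d = -999041$ ($d = 3 - 999044 = -999041$)
$D{\left(y \right)} = 2 y \left(28 + y\right)$ ($D{\left(y \right)} = \left(y + y\right) \left(y + \left(28 - 0\right)\right) = 2 y \left(y + \left(28 + 0\right)\right) = 2 y \left(y + 28\right) = 2 y \left(28 + y\right)$)
$\frac{1}{D{\left(182 \right)} + d} = \frac{1}{2 \cdot 182 \left(28 + 182\right) - 999041} = \frac{1}{2 \cdot 182 \cdot 210 - 999041} = \frac{1}{76440 - 999041} = \frac{1}{-922601} = - \frac{1}{922601}$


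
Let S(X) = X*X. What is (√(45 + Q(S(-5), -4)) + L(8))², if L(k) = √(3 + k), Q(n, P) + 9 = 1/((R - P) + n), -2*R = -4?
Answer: 1458/31 + 2*√380897/31 ≈ 86.850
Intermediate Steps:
R = 2 (R = -½*(-4) = 2)
S(X) = X²
Q(n, P) = -9 + 1/(2 + n - P) (Q(n, P) = -9 + 1/((2 - P) + n) = -9 + 1/(2 + n - P))
(√(45 + Q(S(-5), -4)) + L(8))² = (√(45 + (-17 - 9*(-5)² + 9*(-4))/(2 + (-5)² - 1*(-4))) + √(3 + 8))² = (√(45 + (-17 - 9*25 - 36)/(2 + 25 + 4)) + √11)² = (√(45 + (-17 - 225 - 36)/31) + √11)² = (√(45 + (1/31)*(-278)) + √11)² = (√(45 - 278/31) + √11)² = (√(1117/31) + √11)² = (√34627/31 + √11)² = (√11 + √34627/31)²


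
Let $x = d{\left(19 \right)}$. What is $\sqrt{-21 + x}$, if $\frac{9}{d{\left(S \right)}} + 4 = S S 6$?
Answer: $\frac{i \sqrt{98139666}}{2162} \approx 4.5821 i$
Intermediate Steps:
$d{\left(S \right)} = \frac{9}{-4 + 6 S^{2}}$ ($d{\left(S \right)} = \frac{9}{-4 + S S 6} = \frac{9}{-4 + S^{2} \cdot 6} = \frac{9}{-4 + 6 S^{2}}$)
$x = \frac{9}{2162}$ ($x = \frac{9}{2 \left(-2 + 3 \cdot 19^{2}\right)} = \frac{9}{2 \left(-2 + 3 \cdot 361\right)} = \frac{9}{2 \left(-2 + 1083\right)} = \frac{9}{2 \cdot 1081} = \frac{9}{2} \cdot \frac{1}{1081} = \frac{9}{2162} \approx 0.0041628$)
$\sqrt{-21 + x} = \sqrt{-21 + \frac{9}{2162}} = \sqrt{- \frac{45393}{2162}} = \frac{i \sqrt{98139666}}{2162}$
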